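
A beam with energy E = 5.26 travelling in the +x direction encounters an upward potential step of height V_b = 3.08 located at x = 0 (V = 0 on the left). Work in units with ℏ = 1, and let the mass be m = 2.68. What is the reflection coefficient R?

R = 0.0470

On each side the TISE gives plane waves with k = √(2m(E − V))/ℏ: k₁ = √(2·2.68·5.26) = 5.310, k₂ = √(2·2.68·2.18) = 3.418.
Continuity of ψ and ψ′ at the step yields the reflection amplitude r = (k₁ − k₂)/(k₁ + k₂) = 0.2167; thus R = |r|² = 0.04696, T = 0.9530.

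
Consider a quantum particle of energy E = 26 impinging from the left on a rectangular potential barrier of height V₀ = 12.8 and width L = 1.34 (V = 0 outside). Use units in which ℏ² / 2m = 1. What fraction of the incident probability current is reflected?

E > V₀: inside the barrier k₂ = √(2m(E − V₀))/ℏ = 3.633, k₂L = 4.868.
T = [1 + V₀² sin²(k₂L) / (4E(E − V₀))]⁻¹ = 1/1.116 = 0.896.
R = 1 − T = 0.104.

R = 0.104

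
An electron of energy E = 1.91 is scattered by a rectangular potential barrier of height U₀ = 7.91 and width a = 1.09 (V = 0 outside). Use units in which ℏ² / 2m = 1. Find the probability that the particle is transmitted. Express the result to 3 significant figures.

Since E < U₀ the interior solution is evanescent with decay constant κ = √(2m(U₀ − E))/ℏ = 2.449.
κa = 2.670, sinh(κa) = 7.185.
The exact tunnelling result is T⁻¹ = 1 + U₀² sinh²(κa) / [4E(U₀ − E)] = 71.46, so T = 0.0140.

T = 0.0140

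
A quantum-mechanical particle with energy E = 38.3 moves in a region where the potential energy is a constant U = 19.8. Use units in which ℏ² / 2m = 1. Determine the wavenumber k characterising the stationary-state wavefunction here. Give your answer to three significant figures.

k = 4.30

With E > U the solution is oscillatory, ψ ∝ e^{±ikx} with k = √(2m(E − U))/ℏ.
k = √(2 × 0.5 × 18.5) = 4.301.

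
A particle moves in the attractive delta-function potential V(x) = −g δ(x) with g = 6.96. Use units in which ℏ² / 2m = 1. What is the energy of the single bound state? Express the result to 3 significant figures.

E = -12.1

The bound state is ψ(x) = √κ e^{−κ|x|}. The derivative jump ψ'(0⁺) − ψ'(0⁻) = −(2mg/ℏ²)ψ(0) fixes κ = mg/ℏ² = 3.480.
Then E = −ℏ²κ²/(2m) = −mg²/(2ℏ²) = -12.11.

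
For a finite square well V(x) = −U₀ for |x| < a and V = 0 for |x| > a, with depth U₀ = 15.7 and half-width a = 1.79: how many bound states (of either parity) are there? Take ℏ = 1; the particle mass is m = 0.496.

N = 5

Define the well-strength parameter z₀ = (a/ℏ)√(2mU₀) = 1.79 × √(2·0.496·15.7) = 7.064.
The even/odd transcendental equations gain one root per π/2 in z₀, giving N = 1 + ⌊2z₀/π⌋ = 1 + ⌊4.497⌋ = 5.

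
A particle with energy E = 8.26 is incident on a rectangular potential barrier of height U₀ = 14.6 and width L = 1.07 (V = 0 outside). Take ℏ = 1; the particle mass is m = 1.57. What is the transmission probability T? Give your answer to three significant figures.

T = 0.000280

E < U₀: inside the barrier ψ ∝ e^{±κx} with κ = √(2m(U₀ − E))/ℏ = 4.462.
κL = 4.774, sinh(κL) = 59.20.
The exact tunnelling result is T⁻¹ = 1 + U₀² sinh²(κL) / [4E(U₀ − E)] = 3567, so T = 0.000280.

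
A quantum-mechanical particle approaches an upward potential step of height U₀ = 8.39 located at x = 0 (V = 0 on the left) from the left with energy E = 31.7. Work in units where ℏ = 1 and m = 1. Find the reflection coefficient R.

On each side the TISE gives plane waves with k = √(2m(E − V))/ℏ: k₁ = √(2·1·31.7) = 7.962, k₂ = √(2·1·23.31) = 6.828.
Continuity of ψ and ψ′ at the step yields the reflection amplitude r = (k₁ − k₂)/(k₁ + k₂) = 0.07671; thus R = |r|² = 0.005884, T = 0.9941.

R = 0.00588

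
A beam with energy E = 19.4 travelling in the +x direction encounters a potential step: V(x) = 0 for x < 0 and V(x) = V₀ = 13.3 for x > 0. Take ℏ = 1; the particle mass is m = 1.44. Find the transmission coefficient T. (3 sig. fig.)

T = 0.921

The wavenumbers are k₁ = √(2mE)/ℏ = 7.475 on the left and k₂ = √(2m(E − V₀))/ℏ = 4.191 on the right.
Continuity of ψ and ψ′ at the step yields the reflection amplitude r = (k₁ − k₂)/(k₁ + k₂) = 0.2814; thus R = |r|² = 0.07921, T = 0.9208.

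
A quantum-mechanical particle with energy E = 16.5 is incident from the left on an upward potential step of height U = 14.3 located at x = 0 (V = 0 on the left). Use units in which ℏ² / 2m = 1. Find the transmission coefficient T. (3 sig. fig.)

T = 0.784

On each side the TISE gives plane waves with k = √(2m(E − V))/ℏ: k₁ = √(2·½·16.5) = 4.062, k₂ = √(2·½·2.2) = 1.483.
Matching ψ and ψ′ at x = 0 gives r = (k₁ − k₂)/(k₁ + k₂), so R = r² = 0.2163 and T = 1 − R = 0.7837.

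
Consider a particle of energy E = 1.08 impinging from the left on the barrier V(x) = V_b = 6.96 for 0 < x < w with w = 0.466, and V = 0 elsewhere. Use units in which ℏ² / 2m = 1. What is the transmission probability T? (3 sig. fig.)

T = 0.214

Since E < V_b the interior solution is evanescent with decay constant κ = √(2m(V_b − E))/ℏ = 2.425.
κw = 1.130, sinh(κw) = 1.386.
The exact tunnelling result is T⁻¹ = 1 + V_b² sinh²(κw) / [4E(V_b − E)] = 4.665, so T = 0.214.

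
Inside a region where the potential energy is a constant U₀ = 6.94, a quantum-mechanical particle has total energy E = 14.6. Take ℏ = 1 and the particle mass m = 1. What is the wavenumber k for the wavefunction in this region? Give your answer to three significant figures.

k = 3.91

With E > U₀ the solution is oscillatory, ψ ∝ e^{±ikx} with k = √(2m(E − U₀))/ℏ.
k = √(2 × 1 × 7.66) = 3.914.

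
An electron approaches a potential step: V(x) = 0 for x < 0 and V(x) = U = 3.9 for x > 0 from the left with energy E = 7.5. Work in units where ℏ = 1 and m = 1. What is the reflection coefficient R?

R = 0.0329

The wavenumbers are k₁ = √(2mE)/ℏ = 3.873 on the left and k₂ = √(2m(E − U))/ℏ = 2.683 on the right.
Continuity of ψ and ψ′ at the step yields the reflection amplitude r = (k₁ − k₂)/(k₁ + k₂) = 0.1815; thus R = |r|² = 0.03293, T = 0.9671.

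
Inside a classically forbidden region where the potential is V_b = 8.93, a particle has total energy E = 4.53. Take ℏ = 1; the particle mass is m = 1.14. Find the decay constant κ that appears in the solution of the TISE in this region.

κ = 3.17

Since E < V_b the TISE in this region is ψ'' = κ²ψ with κ = √(2m(V_b − E))/ℏ.
κ = √(2 × 1.14 × 4.4) = 3.167.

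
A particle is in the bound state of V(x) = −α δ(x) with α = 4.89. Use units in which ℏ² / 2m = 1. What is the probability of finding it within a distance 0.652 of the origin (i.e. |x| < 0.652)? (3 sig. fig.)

P = 0.959

The normalised bound state is ψ = √κ e^{−κ|x|} with κ = mα/ℏ² = 2.445.
P(|x| < d) = ∫_{−d}^{d} κ e^{−2κ|x|} dx = 1 − e^{−2κd} = 1 − e^{−3.188} = 0.9588.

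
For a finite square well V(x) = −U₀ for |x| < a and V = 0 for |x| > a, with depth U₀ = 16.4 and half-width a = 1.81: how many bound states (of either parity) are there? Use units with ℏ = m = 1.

N = 7

The dimensionless depth is z₀ = a√(2mU₀)/ℏ = 1.81 × √(32.80) = 10.37.
A new bound state (alternating even/odd) appears each time z₀ passes a multiple of π/2, so N = ⌊2z₀/π⌋ + 1 = ⌊6.599⌋ + 1 = 7.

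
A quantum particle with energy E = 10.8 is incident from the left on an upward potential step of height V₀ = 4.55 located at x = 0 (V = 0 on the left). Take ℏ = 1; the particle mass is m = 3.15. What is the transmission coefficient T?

On each side the TISE gives plane waves with k = √(2m(E − V))/ℏ: k₁ = √(2·3.15·10.8) = 8.249, k₂ = √(2·3.15·6.25) = 6.275.
Continuity of ψ and ψ′ at the step yields the reflection amplitude r = (k₁ − k₂)/(k₁ + k₂) = 0.1359; thus R = |r|² = 0.01847, T = 0.9815.

T = 0.982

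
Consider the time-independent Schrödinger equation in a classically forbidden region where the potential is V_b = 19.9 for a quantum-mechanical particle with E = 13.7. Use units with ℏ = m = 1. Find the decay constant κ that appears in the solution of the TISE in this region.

κ = 3.52

Since E < V_b the TISE in this region is ψ'' = κ²ψ with κ = √(2m(V_b − E))/ℏ.
κ = √(2 × 1 × 6.2) = 3.521.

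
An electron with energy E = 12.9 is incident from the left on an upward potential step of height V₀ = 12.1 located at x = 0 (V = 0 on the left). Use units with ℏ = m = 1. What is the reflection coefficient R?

The wavenumbers are k₁ = √(2mE)/ℏ = 5.079 on the left and k₂ = √(2m(E − V₀))/ℏ = 1.265 on the right.
Continuity of ψ and ψ′ at the step yields the reflection amplitude r = (k₁ − k₂)/(k₁ + k₂) = 0.6012; thus R = |r|² = 0.3615, T = 0.6385.

R = 0.361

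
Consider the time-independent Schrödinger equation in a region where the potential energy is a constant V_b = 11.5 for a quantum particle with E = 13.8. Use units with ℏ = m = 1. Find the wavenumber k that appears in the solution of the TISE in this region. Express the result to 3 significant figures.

With E > V_b the solution is oscillatory, ψ ∝ e^{±ikx} with k = √(2m(E − V_b))/ℏ.
k = √(2 × 1 × 2.3) = 2.145.

k = 2.14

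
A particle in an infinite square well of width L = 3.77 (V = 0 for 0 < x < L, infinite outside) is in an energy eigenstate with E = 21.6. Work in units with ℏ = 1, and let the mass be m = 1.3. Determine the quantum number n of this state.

n = 9

From E_n = n²π²ℏ²/(2mL²) invert to n = √(2mL²E)/(πℏ).
n = (3.77/π) × √(2 × 1.3 × 21.6) = 8.993 → n = 9.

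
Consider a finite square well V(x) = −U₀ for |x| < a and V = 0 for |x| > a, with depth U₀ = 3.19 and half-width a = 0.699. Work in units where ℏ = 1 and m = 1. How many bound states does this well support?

N = 2

The dimensionless depth is z₀ = a√(2mU₀)/ℏ = 0.699 × √(6.380) = 1.766.
The even/odd transcendental equations gain one root per π/2 in z₀, giving N = 1 + ⌊2z₀/π⌋ = 1 + ⌊1.124⌋ = 2.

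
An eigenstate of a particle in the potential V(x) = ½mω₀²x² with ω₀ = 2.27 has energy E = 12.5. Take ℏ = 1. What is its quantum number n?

Invert E_n = (n + ½)ℏω₀: n = E/ℏω₀ − ½ = 5.007, so n = 5.

n = 5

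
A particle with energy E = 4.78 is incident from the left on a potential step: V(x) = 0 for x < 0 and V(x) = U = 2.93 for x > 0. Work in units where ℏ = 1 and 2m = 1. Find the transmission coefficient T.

The wavenumbers are k₁ = √(2mE)/ℏ = 2.186 on the left and k₂ = √(2m(E − U))/ℏ = 1.360 on the right.
Continuity of ψ and ψ′ at the step yields the reflection amplitude r = (k₁ − k₂)/(k₁ + k₂) = 0.2330; thus R = |r|² = 0.05427, T = 0.9457.

T = 0.946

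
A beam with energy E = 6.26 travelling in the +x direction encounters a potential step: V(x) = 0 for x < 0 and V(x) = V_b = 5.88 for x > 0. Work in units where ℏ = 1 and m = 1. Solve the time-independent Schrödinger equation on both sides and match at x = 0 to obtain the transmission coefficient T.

On each side the TISE gives plane waves with k = √(2m(E − V))/ℏ: k₁ = √(2·1·6.26) = 3.538, k₂ = √(2·1·0.38) = 0.8718.
Matching ψ and ψ′ at x = 0 gives r = (k₁ − k₂)/(k₁ + k₂), so R = r² = 0.3656 and T = 1 − R = 0.6344.

T = 0.634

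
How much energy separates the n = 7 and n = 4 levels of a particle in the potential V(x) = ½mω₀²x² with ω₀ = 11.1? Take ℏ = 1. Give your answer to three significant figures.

E_n = ℏω₀(n + ½), so ΔE = (7 − 4) ℏω₀ = 3 × 11.1 = 33.30.

ΔE = 33.3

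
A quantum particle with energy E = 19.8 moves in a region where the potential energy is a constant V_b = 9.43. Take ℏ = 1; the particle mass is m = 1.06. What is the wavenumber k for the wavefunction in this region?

With E > V_b the solution is oscillatory, ψ ∝ e^{±ikx} with k = √(2m(E − V_b))/ℏ.
k = √(2 × 1.06 × 10.37) = 4.689.

k = 4.69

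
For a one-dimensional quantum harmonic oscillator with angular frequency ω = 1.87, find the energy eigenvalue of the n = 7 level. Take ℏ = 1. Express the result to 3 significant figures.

The oscillator eigenvalues are E_n = ℏω(n + ½), so E_7 = 1.87 × 7.5 = 14.03.

E = 14.0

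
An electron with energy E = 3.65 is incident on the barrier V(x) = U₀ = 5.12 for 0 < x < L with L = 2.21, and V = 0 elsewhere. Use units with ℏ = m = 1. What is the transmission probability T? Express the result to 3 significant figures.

E < U₀: inside the barrier ψ ∝ e^{±κx} with κ = √(2m(U₀ − E))/ℏ = 1.715.
κL = 3.789, sinh(κL) = 22.10.
Matching ψ, ψ′ at both faces gives T = [1 + U₀² sinh²(κL) / (4E(U₀ − E))]⁻¹ = 1/597.7 = 0.00167.

T = 0.00167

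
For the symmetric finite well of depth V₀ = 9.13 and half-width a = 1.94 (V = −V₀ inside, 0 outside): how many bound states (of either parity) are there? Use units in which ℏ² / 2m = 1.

Define the well-strength parameter z₀ = (a/ℏ)√(2mV₀) = 1.94 × √(2·0.5·9.13) = 5.862.
The even/odd transcendental equations gain one root per π/2 in z₀, giving N = 1 + ⌊2z₀/π⌋ = 1 + ⌊3.732⌋ = 4.

N = 4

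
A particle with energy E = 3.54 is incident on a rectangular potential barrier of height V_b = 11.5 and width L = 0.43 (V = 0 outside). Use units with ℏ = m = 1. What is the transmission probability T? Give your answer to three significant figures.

T = 0.105

Since E < V_b the interior solution is evanescent with decay constant κ = √(2m(V_b − E))/ℏ = 3.990.
κL = 1.716, sinh(κL) = 2.690.
Matching ψ, ψ′ at both faces gives T = [1 + V_b² sinh²(κL) / (4E(V_b − E))]⁻¹ = 1/9.493 = 0.105.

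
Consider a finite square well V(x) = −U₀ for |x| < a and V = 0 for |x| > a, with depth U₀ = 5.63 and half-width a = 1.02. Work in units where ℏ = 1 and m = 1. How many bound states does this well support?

N = 3

Define the well-strength parameter z₀ = (a/ℏ)√(2mU₀) = 1.02 × √(2·1·5.63) = 3.423.
The even/odd transcendental equations gain one root per π/2 in z₀, giving N = 1 + ⌊2z₀/π⌋ = 1 + ⌊2.179⌋ = 3.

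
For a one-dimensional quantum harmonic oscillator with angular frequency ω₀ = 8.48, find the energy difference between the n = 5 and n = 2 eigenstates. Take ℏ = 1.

ΔE = 25.4

E_n = ℏω₀(n + ½), so ΔE = (5 − 2) ℏω₀ = 3 × 8.48 = 25.44.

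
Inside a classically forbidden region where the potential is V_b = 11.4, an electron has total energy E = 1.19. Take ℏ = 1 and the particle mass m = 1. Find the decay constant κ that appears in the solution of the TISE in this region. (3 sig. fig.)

κ = 4.52

Since E < V_b the TISE in this region is ψ'' = κ²ψ with κ = √(2m(V_b − E))/ℏ.
κ = √(2 × 1 × 10.21) = 4.519.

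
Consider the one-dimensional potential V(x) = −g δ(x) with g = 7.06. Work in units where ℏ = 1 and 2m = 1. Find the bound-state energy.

For x ≠ 0 the bound state is ψ ∝ e^{−κ|x|}; integrating the TISE across the delta gives the cusp condition 2κ = 2mg/ℏ², so κ = 3.530.
Then E = −ℏ²κ²/(2m) = −mg²/(2ℏ²) = -12.46.

E = -12.5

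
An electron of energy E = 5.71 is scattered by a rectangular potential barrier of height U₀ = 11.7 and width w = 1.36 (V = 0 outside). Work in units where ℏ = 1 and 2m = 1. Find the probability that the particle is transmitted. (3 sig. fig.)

T = 0.00512

E < U₀: inside the barrier ψ ∝ e^{±κx} with κ = √(2m(U₀ − E))/ℏ = 2.447.
κw = 3.329, sinh(κw) = 13.93.
The exact tunnelling result is T⁻¹ = 1 + U₀² sinh²(κw) / [4E(U₀ − E)] = 195.2, so T = 0.00512.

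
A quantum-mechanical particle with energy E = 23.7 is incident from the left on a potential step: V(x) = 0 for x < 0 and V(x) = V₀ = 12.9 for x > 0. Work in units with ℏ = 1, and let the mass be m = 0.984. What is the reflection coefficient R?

R = 0.0376

The wavenumbers are k₁ = √(2mE)/ℏ = 6.829 on the left and k₂ = √(2m(E − V₀))/ℏ = 4.610 on the right.
Matching ψ and ψ′ at x = 0 gives r = (k₁ − k₂)/(k₁ + k₂), so R = r² = 0.03763 and T = 1 − R = 0.9624.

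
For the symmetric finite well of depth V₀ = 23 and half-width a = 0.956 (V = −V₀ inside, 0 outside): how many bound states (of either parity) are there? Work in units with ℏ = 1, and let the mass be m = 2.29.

N = 7

Define the well-strength parameter z₀ = (a/ℏ)√(2mV₀) = 0.956 × √(2·2.29·23) = 9.812.
A new bound state (alternating even/odd) appears each time z₀ passes a multiple of π/2, so N = ⌊2z₀/π⌋ + 1 = ⌊6.246⌋ + 1 = 7.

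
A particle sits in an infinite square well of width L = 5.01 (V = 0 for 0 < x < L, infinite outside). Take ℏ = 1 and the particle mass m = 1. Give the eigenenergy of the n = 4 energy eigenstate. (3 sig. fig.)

The infinite-well eigenfunctions ψ_n = √(2/L) sin(nπx/L) vanish at both walls, giving E_n = n²π²ℏ²/(2mL²).
E_4 = 4² × π² / (2 × 1 × 5.01²) = 3.146.

E = 3.15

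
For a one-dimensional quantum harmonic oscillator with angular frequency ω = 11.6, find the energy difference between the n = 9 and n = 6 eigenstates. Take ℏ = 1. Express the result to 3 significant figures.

E_n = ℏω(n + ½), so ΔE = (9 − 6) ℏω = 3 × 11.6 = 34.80.

ΔE = 34.8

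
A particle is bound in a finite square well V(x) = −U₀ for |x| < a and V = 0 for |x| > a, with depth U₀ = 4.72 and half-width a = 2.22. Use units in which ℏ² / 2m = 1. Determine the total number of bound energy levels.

Define the well-strength parameter z₀ = (a/ℏ)√(2mU₀) = 2.22 × √(2·0.5·4.72) = 4.823.
The even/odd transcendental equations gain one root per π/2 in z₀, giving N = 1 + ⌊2z₀/π⌋ = 1 + ⌊3.070⌋ = 4.

N = 4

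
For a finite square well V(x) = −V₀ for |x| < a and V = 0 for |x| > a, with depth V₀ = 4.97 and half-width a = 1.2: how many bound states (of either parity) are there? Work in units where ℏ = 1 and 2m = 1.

N = 2

The dimensionless depth is z₀ = a√(2mV₀)/ℏ = 1.2 × √(4.970) = 2.675.
A new bound state (alternating even/odd) appears each time z₀ passes a multiple of π/2, so N = ⌊2z₀/π⌋ + 1 = ⌊1.703⌋ + 1 = 2.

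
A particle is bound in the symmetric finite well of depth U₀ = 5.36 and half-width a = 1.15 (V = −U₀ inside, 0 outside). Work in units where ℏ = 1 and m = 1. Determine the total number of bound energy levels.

The dimensionless depth is z₀ = a√(2mU₀)/ℏ = 1.15 × √(10.72) = 3.765.
The even/odd transcendental equations gain one root per π/2 in z₀, giving N = 1 + ⌊2z₀/π⌋ = 1 + ⌊2.397⌋ = 3.

N = 3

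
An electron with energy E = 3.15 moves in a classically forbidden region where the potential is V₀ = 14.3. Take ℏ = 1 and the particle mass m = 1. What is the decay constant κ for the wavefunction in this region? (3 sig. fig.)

Since E < V₀ the TISE in this region is ψ'' = κ²ψ with κ = √(2m(V₀ − E))/ℏ.
κ = √(2 × 1 × 11.15) = 4.722.

κ = 4.72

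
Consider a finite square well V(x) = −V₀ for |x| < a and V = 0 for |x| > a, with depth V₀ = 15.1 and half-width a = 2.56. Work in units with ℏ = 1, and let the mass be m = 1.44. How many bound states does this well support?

The dimensionless depth is z₀ = a√(2mV₀)/ℏ = 2.56 × √(43.49) = 16.88.
The even/odd transcendental equations gain one root per π/2 in z₀, giving N = 1 + ⌊2z₀/π⌋ = 1 + ⌊10.75⌋ = 11.

N = 11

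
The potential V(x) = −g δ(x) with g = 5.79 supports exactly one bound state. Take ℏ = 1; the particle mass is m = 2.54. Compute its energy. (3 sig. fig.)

E = -42.6

For x ≠ 0 the bound state is ψ ∝ e^{−κ|x|}; integrating the TISE across the delta gives the cusp condition 2κ = 2mg/ℏ², so κ = 14.71.
Then E = −ℏ²κ²/(2m) = −mg²/(2ℏ²) = -42.58.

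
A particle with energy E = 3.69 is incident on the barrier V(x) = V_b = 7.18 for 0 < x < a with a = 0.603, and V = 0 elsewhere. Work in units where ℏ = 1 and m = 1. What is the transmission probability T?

E < V_b: inside the barrier ψ ∝ e^{±κx} with κ = √(2m(V_b − E))/ℏ = 2.642.
κa = 1.593, sinh(κa) = 2.358.
The exact tunnelling result is T⁻¹ = 1 + V_b² sinh²(κa) / [4E(V_b − E)] = 6.564, so T = 0.152.

T = 0.152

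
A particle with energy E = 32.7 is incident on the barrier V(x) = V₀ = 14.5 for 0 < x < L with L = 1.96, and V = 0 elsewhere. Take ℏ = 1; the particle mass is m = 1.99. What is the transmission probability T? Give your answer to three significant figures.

Above the barrier the interior wavenumber is k₂ = √(2m(E − V₀))/ℏ = 8.511, giving phase k₂L = 16.68.
Matching at both interfaces gives T⁻¹ = 1 + V₀² sin²(k₂L) / [4E(E − V₀)] = 1.060, hence T = 0.943.

T = 0.943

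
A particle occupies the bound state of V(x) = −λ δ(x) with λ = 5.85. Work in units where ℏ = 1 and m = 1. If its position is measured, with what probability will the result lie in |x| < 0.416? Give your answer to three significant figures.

P = 0.992

The normalised bound state is ψ = √κ e^{−κ|x|} with κ = mλ/ℏ² = 5.850.
P(|x| < d) = ∫_{−d}^{d} κ e^{−2κ|x|} dx = 1 − e^{−2κd} = 1 − e^{−4.867} = 0.9923.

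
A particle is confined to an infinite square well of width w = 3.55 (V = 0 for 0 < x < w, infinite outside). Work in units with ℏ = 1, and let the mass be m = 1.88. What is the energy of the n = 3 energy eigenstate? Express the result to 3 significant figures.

E = 1.87

The infinite-well eigenfunctions ψ_n = √(2/w) sin(nπx/w) vanish at both walls, giving E_n = n²π²ℏ²/(2mw²).
E_3 = 3² × π² / (2 × 1.88 × 3.55²) = 1.875.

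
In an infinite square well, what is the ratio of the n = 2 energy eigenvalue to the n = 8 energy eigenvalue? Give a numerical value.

Since E_n ∝ n², the ratio is (2/8)² = 0.0625.

0.0625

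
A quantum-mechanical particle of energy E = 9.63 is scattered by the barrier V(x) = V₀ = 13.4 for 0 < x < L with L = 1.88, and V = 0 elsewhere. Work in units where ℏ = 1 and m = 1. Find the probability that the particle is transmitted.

E < V₀: inside the barrier ψ ∝ e^{±κx} with κ = √(2m(V₀ − E))/ℏ = 2.746.
κL = 5.162, sinh(κL) = 87.28.
Matching ψ, ψ′ at both faces gives T = [1 + V₀² sinh²(κL) / (4E(V₀ − E))]⁻¹ = 1/9420 = 0.000106.

T = 0.000106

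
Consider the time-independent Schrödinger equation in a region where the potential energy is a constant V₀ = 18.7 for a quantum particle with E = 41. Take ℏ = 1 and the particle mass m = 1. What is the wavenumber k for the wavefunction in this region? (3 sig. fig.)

With E > V₀ the solution is oscillatory, ψ ∝ e^{±ikx} with k = √(2m(E − V₀))/ℏ.
k = √(2 × 1 × 22.3) = 6.678.

k = 6.68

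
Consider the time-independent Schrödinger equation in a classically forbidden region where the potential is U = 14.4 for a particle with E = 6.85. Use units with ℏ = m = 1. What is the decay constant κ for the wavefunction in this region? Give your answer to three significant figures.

Since E < U the TISE in this region is ψ'' = κ²ψ with κ = √(2m(U − E))/ℏ.
κ = √(2 × 1 × 7.55) = 3.886.

κ = 3.89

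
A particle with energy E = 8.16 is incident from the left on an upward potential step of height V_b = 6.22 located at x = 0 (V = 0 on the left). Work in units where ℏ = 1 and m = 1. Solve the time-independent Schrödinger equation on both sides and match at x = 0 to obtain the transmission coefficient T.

The wavenumbers are k₁ = √(2mE)/ℏ = 4.040 on the left and k₂ = √(2m(E − V_b))/ℏ = 1.970 on the right.
Continuity of ψ and ψ′ at the step yields the reflection amplitude r = (k₁ − k₂)/(k₁ + k₂) = 0.3445; thus R = |r|² = 0.1186, T = 0.8814.

T = 0.881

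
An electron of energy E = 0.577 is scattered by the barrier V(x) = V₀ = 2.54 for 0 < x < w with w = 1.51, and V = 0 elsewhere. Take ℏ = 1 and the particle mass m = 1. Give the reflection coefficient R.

E < V₀: inside the barrier ψ ∝ e^{±κx} with κ = √(2m(V₀ − E))/ℏ = 1.981.
κw = 2.992, sinh(κw) = 9.937.
The exact tunnelling result is T⁻¹ = 1 + V₀² sinh²(κw) / [4E(V₀ − E)] = 141.6, so T = 0.00706.
R = 1 − T = 0.993.

R = 0.993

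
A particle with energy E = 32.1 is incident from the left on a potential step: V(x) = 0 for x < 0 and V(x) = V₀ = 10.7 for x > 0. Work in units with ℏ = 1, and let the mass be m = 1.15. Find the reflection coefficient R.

R = 0.0102

On each side the TISE gives plane waves with k = √(2m(E − V))/ℏ: k₁ = √(2·1.15·32.1) = 8.592, k₂ = √(2·1.15·21.4) = 7.016.
Continuity of ψ and ψ′ at the step yields the reflection amplitude r = (k₁ − k₂)/(k₁ + k₂) = 0.1010; thus R = |r|² = 0.01021, T = 0.9898.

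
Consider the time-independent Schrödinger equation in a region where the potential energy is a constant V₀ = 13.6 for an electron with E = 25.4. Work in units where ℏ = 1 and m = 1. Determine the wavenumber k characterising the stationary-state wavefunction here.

With E > V₀ the solution is oscillatory, ψ ∝ e^{±ikx} with k = √(2m(E − V₀))/ℏ.
k = √(2 × 1 × 11.8) = 4.858.

k = 4.86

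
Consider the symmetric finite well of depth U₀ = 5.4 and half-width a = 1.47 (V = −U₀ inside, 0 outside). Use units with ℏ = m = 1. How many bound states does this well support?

Define the well-strength parameter z₀ = (a/ℏ)√(2mU₀) = 1.47 × √(2·1·5.4) = 4.831.
The even/odd transcendental equations gain one root per π/2 in z₀, giving N = 1 + ⌊2z₀/π⌋ = 1 + ⌊3.075⌋ = 4.

N = 4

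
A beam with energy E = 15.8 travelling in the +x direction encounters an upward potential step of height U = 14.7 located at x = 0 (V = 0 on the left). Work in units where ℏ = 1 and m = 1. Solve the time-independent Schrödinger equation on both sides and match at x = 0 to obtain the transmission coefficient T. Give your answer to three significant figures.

The wavenumbers are k₁ = √(2mE)/ℏ = 5.621 on the left and k₂ = √(2m(E − U))/ℏ = 1.483 on the right.
Continuity of ψ and ψ′ at the step yields the reflection amplitude r = (k₁ − k₂)/(k₁ + k₂) = 0.5825; thus R = |r|² = 0.3393, T = 0.6607.

T = 0.661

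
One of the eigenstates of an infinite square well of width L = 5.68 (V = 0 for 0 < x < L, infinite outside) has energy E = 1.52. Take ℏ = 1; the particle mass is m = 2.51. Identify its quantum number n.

For an infinite well E_n = n²π²ℏ²/(2mL²), so n = (L/πℏ)√(2mE).
n = (5.68/π) × √(2 × 2.51 × 1.52) = 4.994 → n = 5.

n = 5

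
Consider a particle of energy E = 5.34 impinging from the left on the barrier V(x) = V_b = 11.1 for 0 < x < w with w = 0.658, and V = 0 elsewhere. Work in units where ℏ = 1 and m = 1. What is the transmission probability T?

T = 0.0448

E < V_b: inside the barrier ψ ∝ e^{±κx} with κ = √(2m(V_b − E))/ℏ = 3.394.
κw = 2.233, sinh(κw) = 4.612.
The exact tunnelling result is T⁻¹ = 1 + V_b² sinh²(κw) / [4E(V_b − E)] = 22.30, so T = 0.0448.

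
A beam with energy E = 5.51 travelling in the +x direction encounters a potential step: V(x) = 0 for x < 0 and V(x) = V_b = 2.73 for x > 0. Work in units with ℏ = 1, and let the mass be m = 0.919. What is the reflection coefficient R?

The wavenumbers are k₁ = √(2mE)/ℏ = 3.182 on the left and k₂ = √(2m(E − V_b))/ℏ = 2.260 on the right.
Matching ψ and ψ′ at x = 0 gives r = (k₁ − k₂)/(k₁ + k₂), so R = r² = 0.02869 and T = 1 − R = 0.9713.

R = 0.0287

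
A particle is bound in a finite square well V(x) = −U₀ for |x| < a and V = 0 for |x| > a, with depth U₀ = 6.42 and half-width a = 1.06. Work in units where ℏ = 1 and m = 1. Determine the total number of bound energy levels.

N = 3

Define the well-strength parameter z₀ = (a/ℏ)√(2mU₀) = 1.06 × √(2·1·6.42) = 3.798.
The even/odd transcendental equations gain one root per π/2 in z₀, giving N = 1 + ⌊2z₀/π⌋ = 1 + ⌊2.418⌋ = 3.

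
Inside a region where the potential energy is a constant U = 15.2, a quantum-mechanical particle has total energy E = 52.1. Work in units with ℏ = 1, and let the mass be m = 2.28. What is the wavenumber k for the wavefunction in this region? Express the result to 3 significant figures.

With E > U the solution is oscillatory, ψ ∝ e^{±ikx} with k = √(2m(E − U))/ℏ.
k = √(2 × 2.28 × 36.9) = 12.97.

k = 13.0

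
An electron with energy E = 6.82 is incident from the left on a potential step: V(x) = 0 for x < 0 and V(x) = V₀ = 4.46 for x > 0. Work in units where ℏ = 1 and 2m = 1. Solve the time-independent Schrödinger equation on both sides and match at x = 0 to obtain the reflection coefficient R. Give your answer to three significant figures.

On each side the TISE gives plane waves with k = √(2m(E − V))/ℏ: k₁ = √(2·½·6.82) = 2.612, k₂ = √(2·½·2.36) = 1.536.
Continuity of ψ and ψ′ at the step yields the reflection amplitude r = (k₁ − k₂)/(k₁ + k₂) = 0.2592; thus R = |r|² = 0.06721, T = 0.9328.

R = 0.0672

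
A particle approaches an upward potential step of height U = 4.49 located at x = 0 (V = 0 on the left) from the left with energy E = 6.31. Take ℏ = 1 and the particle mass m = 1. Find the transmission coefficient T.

T = 0.909

The wavenumbers are k₁ = √(2mE)/ℏ = 3.552 on the left and k₂ = √(2m(E − U))/ℏ = 1.908 on the right.
Matching ψ and ψ′ at x = 0 gives r = (k₁ − k₂)/(k₁ + k₂), so R = r² = 0.09071 and T = 1 − R = 0.9093.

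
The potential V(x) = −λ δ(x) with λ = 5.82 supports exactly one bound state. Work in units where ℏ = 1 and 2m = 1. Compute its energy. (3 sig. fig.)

E = -8.47

For x ≠ 0 the bound state is ψ ∝ e^{−κ|x|}; integrating the TISE across the delta gives the cusp condition 2κ = 2mλ/ℏ², so κ = 2.910.
Then E = −ℏ²κ²/(2m) = −mλ²/(2ℏ²) = -8.468.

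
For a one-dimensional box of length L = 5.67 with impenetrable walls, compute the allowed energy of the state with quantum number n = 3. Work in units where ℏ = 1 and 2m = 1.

The infinite-well eigenfunctions ψ_n = √(2/L) sin(nπx/L) vanish at both walls, giving E_n = n²π²ℏ²/(2mL²).
E_3 = 3² × π² / (2 × 0.5 × 5.67²) = 2.763.

E = 2.76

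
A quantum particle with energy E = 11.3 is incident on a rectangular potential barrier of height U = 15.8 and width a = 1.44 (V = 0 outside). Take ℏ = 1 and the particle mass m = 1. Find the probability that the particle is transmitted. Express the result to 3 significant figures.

T = 0.000576

E < U: inside the barrier ψ ∝ e^{±κx} with κ = √(2m(U − E))/ℏ = 3.000.
κa = 4.320, sinh(κa) = 37.59.
Matching ψ, ψ′ at both faces gives T = [1 + U² sinh²(κa) / (4E(U − E))]⁻¹ = 1/1735 = 0.000576.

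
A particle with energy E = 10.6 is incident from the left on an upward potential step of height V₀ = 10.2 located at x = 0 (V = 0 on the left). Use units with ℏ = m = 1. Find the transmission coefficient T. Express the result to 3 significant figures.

The wavenumbers are k₁ = √(2mE)/ℏ = 4.604 on the left and k₂ = √(2m(E − V₀))/ℏ = 0.8944 on the right.
Continuity of ψ and ψ′ at the step yields the reflection amplitude r = (k₁ − k₂)/(k₁ + k₂) = 0.6747; thus R = |r|² = 0.4552, T = 0.5448.

T = 0.545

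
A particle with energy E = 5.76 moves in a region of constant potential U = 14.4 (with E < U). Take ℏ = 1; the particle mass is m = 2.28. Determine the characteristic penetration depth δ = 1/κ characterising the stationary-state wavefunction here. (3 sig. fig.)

δ = 0.159

Since E < U the TISE in this region is ψ'' = κ²ψ with κ = √(2m(U − E))/ℏ.
κ = √(2 × 2.28 × 8.64) = 6.277. The penetration depth is δ = 1/κ = 0.159.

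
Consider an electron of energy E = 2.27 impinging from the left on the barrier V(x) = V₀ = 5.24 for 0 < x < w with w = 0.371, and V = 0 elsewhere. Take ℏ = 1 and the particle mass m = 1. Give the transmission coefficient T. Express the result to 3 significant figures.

Since E < V₀ the interior solution is evanescent with decay constant κ = √(2m(V₀ − E))/ℏ = 2.437.
κw = 0.9042, sinh(κw) = 1.033.
Matching ψ, ψ′ at both faces gives T = [1 + V₀² sinh²(κw) / (4E(V₀ − E))]⁻¹ = 1/2.086 = 0.479.

T = 0.479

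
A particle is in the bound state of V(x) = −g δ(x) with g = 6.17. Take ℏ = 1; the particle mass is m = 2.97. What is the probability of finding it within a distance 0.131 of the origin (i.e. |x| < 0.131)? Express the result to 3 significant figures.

P = 0.992

The normalised bound state is ψ = √κ e^{−κ|x|} with κ = mg/ℏ² = 18.32.
P(|x| < d) = ∫_{−d}^{d} κ e^{−2κ|x|} dx = 1 − e^{−2κd} = 1 − e^{−4.801} = 0.9918.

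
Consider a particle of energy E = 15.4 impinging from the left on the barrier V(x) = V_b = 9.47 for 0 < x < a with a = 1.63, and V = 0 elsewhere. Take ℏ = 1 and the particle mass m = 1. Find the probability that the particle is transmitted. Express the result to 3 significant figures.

E > V_b: inside the barrier k₂ = √(2m(E − V_b))/ℏ = 3.444, k₂a = 5.613.
Matching at both interfaces gives T⁻¹ = 1 + V_b² sin²(k₂a) / [4E(E − V_b)] = 1.095, hence T = 0.914.

T = 0.914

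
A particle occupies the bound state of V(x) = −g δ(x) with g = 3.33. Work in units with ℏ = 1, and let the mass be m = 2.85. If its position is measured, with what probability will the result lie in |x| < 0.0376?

P = 0.510

The normalised bound state is ψ = √κ e^{−κ|x|} with κ = mg/ℏ² = 9.491.
P(|x| < d) = ∫_{−d}^{d} κ e^{−2κ|x|} dx = 1 − e^{−2κd} = 1 − e^{−0.7137} = 0.5102.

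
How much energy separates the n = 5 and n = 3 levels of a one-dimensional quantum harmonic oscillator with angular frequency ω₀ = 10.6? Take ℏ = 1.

ΔE = 21.2

E_n = ℏω₀(n + ½), so ΔE = (5 − 3) ℏω₀ = 2 × 10.6 = 21.20.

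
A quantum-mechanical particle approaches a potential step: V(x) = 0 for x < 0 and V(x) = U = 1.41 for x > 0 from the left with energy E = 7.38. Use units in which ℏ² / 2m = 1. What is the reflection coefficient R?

The wavenumbers are k₁ = √(2mE)/ℏ = 2.717 on the left and k₂ = √(2m(E − U))/ℏ = 2.443 on the right.
Matching ψ and ψ′ at x = 0 gives r = (k₁ − k₂)/(k₁ + k₂), so R = r² = 0.002804 and T = 1 − R = 0.9972.

R = 0.00280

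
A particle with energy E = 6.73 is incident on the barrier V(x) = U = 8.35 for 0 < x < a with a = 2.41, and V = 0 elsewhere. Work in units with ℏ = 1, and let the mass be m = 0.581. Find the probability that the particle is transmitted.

Since E < U the interior solution is evanescent with decay constant κ = √(2m(U − E))/ℏ = 1.372.
κa = 3.307, sinh(κa) = 13.63.
Matching ψ, ψ′ at both faces gives T = [1 + U² sinh²(κa) / (4E(U − E))]⁻¹ = 1/297.9 = 0.00336.

T = 0.00336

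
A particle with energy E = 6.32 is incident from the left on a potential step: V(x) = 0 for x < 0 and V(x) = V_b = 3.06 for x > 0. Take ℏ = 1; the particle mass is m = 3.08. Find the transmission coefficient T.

The wavenumbers are k₁ = √(2mE)/ℏ = 6.239 on the left and k₂ = √(2m(E − V_b))/ℏ = 4.481 on the right.
Continuity of ψ and ψ′ at the step yields the reflection amplitude r = (k₁ − k₂)/(k₁ + k₂) = 0.1640; thus R = |r|² = 0.02690, T = 0.9731.

T = 0.973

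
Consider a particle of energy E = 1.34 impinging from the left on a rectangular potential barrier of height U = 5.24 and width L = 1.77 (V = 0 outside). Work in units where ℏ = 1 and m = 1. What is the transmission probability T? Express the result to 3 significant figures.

Since E < U the interior solution is evanescent with decay constant κ = √(2m(U − E))/ℏ = 2.793.
κL = 4.943, sinh(κL) = 70.12.
Matching ψ, ψ′ at both faces gives T = [1 + U² sinh²(κL) / (4E(U − E))]⁻¹ = 1/6458 = 0.000155.

T = 0.000155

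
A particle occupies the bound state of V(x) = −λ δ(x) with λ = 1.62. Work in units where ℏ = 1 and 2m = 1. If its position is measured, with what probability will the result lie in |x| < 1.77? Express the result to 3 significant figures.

The normalised bound state is ψ = √κ e^{−κ|x|} with κ = mλ/ℏ² = 0.8100.
P(|x| < d) = ∫_{−d}^{d} κ e^{−2κ|x|} dx = 1 − e^{−2κd} = 1 − e^{−2.867} = 0.9432.

P = 0.943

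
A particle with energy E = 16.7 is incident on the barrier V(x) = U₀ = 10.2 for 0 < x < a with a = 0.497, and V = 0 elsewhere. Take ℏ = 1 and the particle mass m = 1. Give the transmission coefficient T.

Above the barrier the interior wavenumber is k₂ = √(2m(E − U₀))/ℏ = 3.606, giving phase k₂a = 1.792.
Matching at both interfaces gives T⁻¹ = 1 + U₀² sin²(k₂a) / [4E(E − U₀)] = 1.228, hence T = 0.814.

T = 0.814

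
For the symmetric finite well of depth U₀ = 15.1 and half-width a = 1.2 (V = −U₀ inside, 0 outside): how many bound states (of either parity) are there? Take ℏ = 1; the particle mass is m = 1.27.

Define the well-strength parameter z₀ = (a/ℏ)√(2mU₀) = 1.2 × √(2·1.27·15.1) = 7.432.
A new bound state (alternating even/odd) appears each time z₀ passes a multiple of π/2, so N = ⌊2z₀/π⌋ + 1 = ⌊4.731⌋ + 1 = 5.

N = 5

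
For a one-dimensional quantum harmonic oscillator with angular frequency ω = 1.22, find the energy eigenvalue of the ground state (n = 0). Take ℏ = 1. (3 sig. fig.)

E = 0.610

Using E_n = (n + ½)ℏω: E_0 = 0.5 × 1.22 = 0.6100.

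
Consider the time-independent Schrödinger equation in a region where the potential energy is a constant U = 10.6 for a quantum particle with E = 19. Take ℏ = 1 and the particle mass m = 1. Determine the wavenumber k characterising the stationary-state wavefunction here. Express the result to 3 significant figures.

k = 4.10

With E > U the solution is oscillatory, ψ ∝ e^{±ikx} with k = √(2m(E − U))/ℏ.
k = √(2 × 1 × 8.4) = 4.099.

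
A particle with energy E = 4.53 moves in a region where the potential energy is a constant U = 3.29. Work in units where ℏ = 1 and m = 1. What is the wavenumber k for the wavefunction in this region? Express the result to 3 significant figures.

k = 1.57

With E > U the solution is oscillatory, ψ ∝ e^{±ikx} with k = √(2m(E − U))/ℏ.
k = √(2 × 1 × 1.24) = 1.575.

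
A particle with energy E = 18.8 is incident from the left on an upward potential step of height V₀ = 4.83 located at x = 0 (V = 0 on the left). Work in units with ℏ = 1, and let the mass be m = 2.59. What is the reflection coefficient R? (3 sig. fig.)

R = 0.00549

The wavenumbers are k₁ = √(2mE)/ℏ = 9.868 on the left and k₂ = √(2m(E − V₀))/ℏ = 8.507 on the right.
Matching ψ and ψ′ at x = 0 gives r = (k₁ − k₂)/(k₁ + k₂), so R = r² = 0.005491 and T = 1 − R = 0.9945.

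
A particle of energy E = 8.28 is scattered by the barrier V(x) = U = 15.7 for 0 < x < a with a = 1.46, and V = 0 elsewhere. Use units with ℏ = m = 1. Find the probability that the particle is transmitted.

T = 0.0000519

E < U: inside the barrier ψ ∝ e^{±κx} with κ = √(2m(U − E))/ℏ = 3.852.
κa = 5.624, sinh(κa) = 138.5.
The exact tunnelling result is T⁻¹ = 1 + U² sinh²(κa) / [4E(U − E)] = 19250, so T = 0.0000519.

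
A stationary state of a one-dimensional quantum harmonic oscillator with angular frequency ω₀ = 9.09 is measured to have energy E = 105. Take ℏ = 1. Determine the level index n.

Invert E_n = (n + ½)ℏω₀: n = E/ℏω₀ − ½ = 11.051, so n = 11.

n = 11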